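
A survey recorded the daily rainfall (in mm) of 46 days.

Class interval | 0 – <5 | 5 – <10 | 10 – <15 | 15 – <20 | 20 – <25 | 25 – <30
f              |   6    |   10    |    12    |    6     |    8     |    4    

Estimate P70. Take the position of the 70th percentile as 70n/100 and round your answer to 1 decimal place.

18.5

Cumulative frequencies: 6, 16, 28, 34, 42, 46
n = 46; position = 70n/100 = 32.2.
This falls in the class 15 – <20: L = 15, F = 28, f = 6, h = 5.
70th percentile ≈ 15 + ((32.2 − 28) / 6) × 5 = 18.5000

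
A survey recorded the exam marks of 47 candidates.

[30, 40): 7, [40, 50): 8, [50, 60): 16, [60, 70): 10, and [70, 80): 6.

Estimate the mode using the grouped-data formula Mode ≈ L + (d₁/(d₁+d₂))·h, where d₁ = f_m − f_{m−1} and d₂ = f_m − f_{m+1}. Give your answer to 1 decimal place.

55.7

Modal class: [50, 60) (highest frequency 16).
d₁ = 16 − 8 = 8, d₂ = 16 − 10 = 6
Mode ≈ 50 + (8/(8+6)) × 10 = 50 + 5.7143 = 55.7143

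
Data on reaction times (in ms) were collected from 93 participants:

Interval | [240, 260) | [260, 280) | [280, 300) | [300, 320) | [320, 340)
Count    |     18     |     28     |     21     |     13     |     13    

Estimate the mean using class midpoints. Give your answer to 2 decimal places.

Midpoints: 250, 270, 290, 310, 330
Σfm = 18×250 + 28×270 + 21×290 + 13×310 + 13×330 = 26470
n = Σf = 93
Mean = 26470 / 93 = 284.6237

284.62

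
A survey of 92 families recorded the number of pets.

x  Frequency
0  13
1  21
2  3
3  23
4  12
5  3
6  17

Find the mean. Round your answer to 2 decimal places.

Values: 0, 1, 2, 3, 4, 5, 6
Σfx = 13×0 + 21×1 + 3×2 + 23×3 + 12×4 + 3×5 + 17×6 = 261
n = Σf = 92
Mean = 261 / 92 = 2.8370

2.84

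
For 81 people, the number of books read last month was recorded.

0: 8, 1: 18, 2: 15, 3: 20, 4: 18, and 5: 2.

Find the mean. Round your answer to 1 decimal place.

2.3

Values: 0, 1, 2, 3, 4, 5
Σfx = 8×0 + 18×1 + 15×2 + 20×3 + 18×4 + 2×5 = 190
n = Σf = 81
Mean = 190 / 81 = 2.3457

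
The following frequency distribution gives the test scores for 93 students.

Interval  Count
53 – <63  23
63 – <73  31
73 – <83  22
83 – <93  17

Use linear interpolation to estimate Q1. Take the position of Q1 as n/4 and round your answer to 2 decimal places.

63.08

Cumulative frequencies: 23, 54, 76, 93
n = 93; position = n/4 = 23.25.
This falls in the class 63 – <73: L = 63, F = 23, f = 31, h = 10.
Lower quartile ≈ 63 + ((23.25 − 23) / 31) × 10 = 63.0806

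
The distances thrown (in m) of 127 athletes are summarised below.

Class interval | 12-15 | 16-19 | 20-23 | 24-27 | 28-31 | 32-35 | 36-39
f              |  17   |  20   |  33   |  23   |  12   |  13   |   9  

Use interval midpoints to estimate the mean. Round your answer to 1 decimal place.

Midpoints: 13.5, 17.5, 21.5, 25.5, 29.5, 33.5, 37.5
Σfm = 17×13.5 + 20×17.5 + 33×21.5 + 23×25.5 + 12×29.5 + 13×33.5 + 9×37.5 = 3002.5
n = Σf = 127
Mean = 3002.5 / 127 = 23.6417

23.6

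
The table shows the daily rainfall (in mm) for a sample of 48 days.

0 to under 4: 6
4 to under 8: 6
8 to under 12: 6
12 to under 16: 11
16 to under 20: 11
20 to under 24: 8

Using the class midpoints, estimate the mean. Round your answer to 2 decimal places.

13.25

Midpoints: 2, 6, 10, 14, 18, 22
Σfm = 6×2 + 6×6 + 6×10 + 11×14 + 11×18 + 8×22 = 636
n = Σf = 48
Mean = 636 / 48 = 13.2500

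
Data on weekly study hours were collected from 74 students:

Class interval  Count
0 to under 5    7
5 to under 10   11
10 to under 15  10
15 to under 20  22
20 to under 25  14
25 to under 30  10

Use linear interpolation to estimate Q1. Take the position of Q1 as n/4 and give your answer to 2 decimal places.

Cumulative frequencies: 7, 18, 28, 50, 64, 74
n = 74; position = n/4 = 18.5.
This falls in the class 10 to under 15: L = 10, F = 18, f = 10, h = 5.
Lower quartile ≈ 10 + ((18.5 − 18) / 10) × 5 = 10.2500

10.25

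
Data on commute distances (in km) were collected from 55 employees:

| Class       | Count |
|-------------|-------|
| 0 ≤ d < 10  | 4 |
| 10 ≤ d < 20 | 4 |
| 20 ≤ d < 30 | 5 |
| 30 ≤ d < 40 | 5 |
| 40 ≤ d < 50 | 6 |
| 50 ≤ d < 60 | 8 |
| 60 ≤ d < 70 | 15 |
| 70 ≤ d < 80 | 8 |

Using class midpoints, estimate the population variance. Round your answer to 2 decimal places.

469.88

Midpoints: 5, 15, 25, 35, 45, 55, 65, 75
n = 55, Σfm = 2665, mean = 48.4545
Σfm² = 154975
Σf(m − x̄)² = Σfm² − (Σfm)²/n = 154975 − 2665²/55 = 25843.6364
Population variance = 25843.6364 / 55 = 469.8843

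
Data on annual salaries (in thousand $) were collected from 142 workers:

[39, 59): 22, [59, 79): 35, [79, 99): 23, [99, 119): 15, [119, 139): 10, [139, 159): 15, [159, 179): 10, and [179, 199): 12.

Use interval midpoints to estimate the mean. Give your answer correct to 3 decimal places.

Midpoints: 49, 69, 89, 109, 129, 149, 169, 189
Σfm = 22×49 + 35×69 + 23×89 + 15×109 + 10×129 + 15×149 + 10×169 + 12×189 = 14658
n = Σf = 142
Mean = 14658 / 142 = 103.2254

103.225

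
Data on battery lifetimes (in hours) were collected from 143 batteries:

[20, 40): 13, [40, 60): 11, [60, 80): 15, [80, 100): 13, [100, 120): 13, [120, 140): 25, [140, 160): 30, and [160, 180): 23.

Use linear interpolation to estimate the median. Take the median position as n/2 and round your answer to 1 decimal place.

Cumulative frequencies: 13, 24, 39, 52, 65, 90, 120, 143
n = 143; position = n/2 = 71.5.
This falls in the class [120, 140): L = 120, F = 65, f = 25, h = 20.
Median ≈ 120 + ((71.5 − 65) / 25) × 20 = 125.2000

125.2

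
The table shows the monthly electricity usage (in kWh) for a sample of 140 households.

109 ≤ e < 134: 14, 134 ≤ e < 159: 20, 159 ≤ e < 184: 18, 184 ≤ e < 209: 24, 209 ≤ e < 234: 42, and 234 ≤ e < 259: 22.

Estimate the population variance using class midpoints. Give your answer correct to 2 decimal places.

1574.11

Midpoints: 121.5, 146.5, 171.5, 196.5, 221.5, 246.5
n = 140, Σfm = 27160, mean = 194.0000
Σfm² = 5489415
Σf(m − x̄)² = Σfm² − (Σfm)²/n = 5489415 − 27160²/140 = 220375.0000
Population variance = 220375.0000 / 140 = 1574.1071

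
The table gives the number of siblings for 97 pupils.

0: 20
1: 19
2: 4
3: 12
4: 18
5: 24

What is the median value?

Cumulative frequencies: 20, 39, 43, 55, 73, 97
n = 97, so the median is the value in position (n+1)/2 = 49.
Position 49 falls at value 3.

3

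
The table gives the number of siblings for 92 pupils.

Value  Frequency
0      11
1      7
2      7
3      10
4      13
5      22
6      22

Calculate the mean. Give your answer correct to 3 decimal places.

3.750

Values: 0, 1, 2, 3, 4, 5, 6
Σfx = 11×0 + 7×1 + 7×2 + 10×3 + 13×4 + 22×5 + 22×6 = 345
n = Σf = 92
Mean = 345 / 92 = 3.7500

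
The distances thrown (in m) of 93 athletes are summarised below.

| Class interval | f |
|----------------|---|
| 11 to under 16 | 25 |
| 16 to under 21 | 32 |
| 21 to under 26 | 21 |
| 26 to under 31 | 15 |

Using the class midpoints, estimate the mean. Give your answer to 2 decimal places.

Midpoints: 13.5, 18.5, 23.5, 28.5
Σfm = 25×13.5 + 32×18.5 + 21×23.5 + 15×28.5 = 1850.5
n = Σf = 93
Mean = 1850.5 / 93 = 19.8978

19.90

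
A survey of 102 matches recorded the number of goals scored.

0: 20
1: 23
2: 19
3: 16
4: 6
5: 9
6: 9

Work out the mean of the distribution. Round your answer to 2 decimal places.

Values: 0, 1, 2, 3, 4, 5, 6
Σfx = 20×0 + 23×1 + 19×2 + 16×3 + 6×4 + 9×5 + 9×6 = 232
n = Σf = 102
Mean = 232 / 102 = 2.2745

2.27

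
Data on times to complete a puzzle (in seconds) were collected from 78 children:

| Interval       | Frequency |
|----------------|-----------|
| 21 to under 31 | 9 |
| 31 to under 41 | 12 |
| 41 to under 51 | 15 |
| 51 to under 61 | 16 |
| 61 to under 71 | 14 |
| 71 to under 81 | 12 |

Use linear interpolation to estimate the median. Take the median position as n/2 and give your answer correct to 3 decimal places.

Cumulative frequencies: 9, 21, 36, 52, 66, 78
n = 78; position = n/2 = 39.
This falls in the class 51 to under 61: L = 51, F = 36, f = 16, h = 10.
Median ≈ 51 + ((39 − 36) / 16) × 10 = 52.8750

52.875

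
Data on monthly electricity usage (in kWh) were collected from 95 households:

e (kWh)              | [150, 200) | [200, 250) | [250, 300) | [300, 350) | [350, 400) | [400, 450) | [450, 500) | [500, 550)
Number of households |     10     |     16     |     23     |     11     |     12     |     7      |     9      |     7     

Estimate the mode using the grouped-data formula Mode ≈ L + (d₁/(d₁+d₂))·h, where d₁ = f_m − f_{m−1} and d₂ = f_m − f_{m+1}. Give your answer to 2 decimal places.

Modal class: [250, 300) (highest frequency 23).
d₁ = 23 − 16 = 7, d₂ = 23 − 11 = 12
Mode ≈ 250 + (7/(7+12)) × 50 = 250 + 18.4211 = 268.4211

268.42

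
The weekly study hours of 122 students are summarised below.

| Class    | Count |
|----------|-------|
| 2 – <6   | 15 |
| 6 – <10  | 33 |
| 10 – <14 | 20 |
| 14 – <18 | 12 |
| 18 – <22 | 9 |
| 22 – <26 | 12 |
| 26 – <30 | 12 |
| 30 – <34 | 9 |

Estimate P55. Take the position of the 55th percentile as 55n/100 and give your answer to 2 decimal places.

Cumulative frequencies: 15, 48, 68, 80, 89, 101, 113, 122
n = 122; position = 55n/100 = 67.1.
This falls in the class 10 – <14: L = 10, F = 48, f = 20, h = 4.
55th percentile ≈ 10 + ((67.1 − 48) / 20) × 4 = 13.8200

13.82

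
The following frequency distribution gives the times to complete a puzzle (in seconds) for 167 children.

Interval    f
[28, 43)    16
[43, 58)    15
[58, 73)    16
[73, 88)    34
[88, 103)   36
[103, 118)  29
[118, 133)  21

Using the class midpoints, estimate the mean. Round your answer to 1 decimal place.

Midpoints: 35.5, 50.5, 65.5, 80.5, 95.5, 110.5, 125.5
Σfm = 16×35.5 + 15×50.5 + 16×65.5 + 34×80.5 + 36×95.5 + 29×110.5 + 21×125.5 = 14388.5
n = Σf = 167
Mean = 14388.5 / 167 = 86.1587

86.2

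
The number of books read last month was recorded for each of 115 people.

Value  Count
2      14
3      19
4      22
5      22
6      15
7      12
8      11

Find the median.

5

Cumulative frequencies: 14, 33, 55, 77, 92, 104, 115
n = 115, so the median is the value in position (n+1)/2 = 58.
Position 58 falls at value 5.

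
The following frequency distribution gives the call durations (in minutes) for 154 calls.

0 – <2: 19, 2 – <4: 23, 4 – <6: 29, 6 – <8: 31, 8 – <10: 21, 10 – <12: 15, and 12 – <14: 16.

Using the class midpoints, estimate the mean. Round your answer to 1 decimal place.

Midpoints: 1, 3, 5, 7, 9, 11, 13
Σfm = 19×1 + 23×3 + 29×5 + 31×7 + 21×9 + 15×11 + 16×13 = 1012
n = Σf = 154
Mean = 1012 / 154 = 6.5714

6.6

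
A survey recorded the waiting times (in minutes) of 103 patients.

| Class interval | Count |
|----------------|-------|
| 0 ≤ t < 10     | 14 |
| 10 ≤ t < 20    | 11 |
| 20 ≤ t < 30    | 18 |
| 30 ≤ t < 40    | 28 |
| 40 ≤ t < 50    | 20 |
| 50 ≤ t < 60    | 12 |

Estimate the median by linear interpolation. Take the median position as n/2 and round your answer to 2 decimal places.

33.04

Cumulative frequencies: 14, 25, 43, 71, 91, 103
n = 103; position = n/2 = 51.5.
This falls in the class 30 ≤ t < 40: L = 30, F = 43, f = 28, h = 10.
Median ≈ 30 + ((51.5 − 43) / 28) × 10 = 33.0357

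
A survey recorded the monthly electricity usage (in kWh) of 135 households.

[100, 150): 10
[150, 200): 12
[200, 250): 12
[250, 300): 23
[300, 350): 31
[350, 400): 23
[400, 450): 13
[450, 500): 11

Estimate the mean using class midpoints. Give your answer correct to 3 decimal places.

Midpoints: 125, 175, 225, 275, 325, 375, 425, 475
Σfm = 10×125 + 12×175 + 12×225 + 23×275 + 31×325 + 23×375 + 13×425 + 11×475 = 41825
n = Σf = 135
Mean = 41825 / 135 = 309.8148

309.815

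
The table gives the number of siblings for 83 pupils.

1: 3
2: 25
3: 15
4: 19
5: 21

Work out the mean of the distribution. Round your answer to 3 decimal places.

3.361

Values: 1, 2, 3, 4, 5
Σfx = 3×1 + 25×2 + 15×3 + 19×4 + 21×5 = 279
n = Σf = 83
Mean = 279 / 83 = 3.3614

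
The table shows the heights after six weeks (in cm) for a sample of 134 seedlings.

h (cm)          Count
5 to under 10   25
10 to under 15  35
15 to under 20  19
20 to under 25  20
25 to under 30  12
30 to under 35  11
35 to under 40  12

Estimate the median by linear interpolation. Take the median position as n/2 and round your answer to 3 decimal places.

Cumulative frequencies: 25, 60, 79, 99, 111, 122, 134
n = 134; position = n/2 = 67.
This falls in the class 15 to under 20: L = 15, F = 60, f = 19, h = 5.
Median ≈ 15 + ((67 − 60) / 19) × 5 = 16.8421

16.842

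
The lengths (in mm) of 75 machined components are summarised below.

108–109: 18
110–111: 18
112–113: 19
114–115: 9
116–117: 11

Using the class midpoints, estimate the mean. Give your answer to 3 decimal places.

Midpoints: 108.5, 110.5, 112.5, 114.5, 116.5
Σfm = 18×108.5 + 18×110.5 + 19×112.5 + 9×114.5 + 11×116.5 = 8391.5
n = Σf = 75
Mean = 8391.5 / 75 = 111.8867

111.887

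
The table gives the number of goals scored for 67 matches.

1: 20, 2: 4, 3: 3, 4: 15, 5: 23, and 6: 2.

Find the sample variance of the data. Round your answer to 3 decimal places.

3.047

Values: 1, 2, 3, 4, 5, 6
n = 67, Σfx = 224, mean = 3.3433
Σfx² = 950
Σf(x − x̄)² = Σfx² − (Σfx)²/n = 950 − 224²/67 = 201.1045
Sample variance = 201.1045 / 66 = 3.0470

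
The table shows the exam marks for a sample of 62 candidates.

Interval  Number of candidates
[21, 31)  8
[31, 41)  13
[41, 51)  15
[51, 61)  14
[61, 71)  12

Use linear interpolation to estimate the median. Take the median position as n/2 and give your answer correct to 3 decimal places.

47.667

Cumulative frequencies: 8, 21, 36, 50, 62
n = 62; position = n/2 = 31.
This falls in the class [41, 51): L = 41, F = 21, f = 15, h = 10.
Median ≈ 41 + ((31 − 21) / 15) × 10 = 47.6667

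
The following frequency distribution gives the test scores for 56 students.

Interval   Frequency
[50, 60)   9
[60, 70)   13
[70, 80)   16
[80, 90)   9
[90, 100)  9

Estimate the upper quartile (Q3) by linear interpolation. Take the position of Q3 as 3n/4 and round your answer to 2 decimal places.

Cumulative frequencies: 9, 22, 38, 47, 56
n = 56; position = 3n/4 = 42.
This falls in the class [80, 90): L = 80, F = 38, f = 9, h = 10.
Upper quartile ≈ 80 + ((42 − 38) / 9) × 10 = 84.4444

84.44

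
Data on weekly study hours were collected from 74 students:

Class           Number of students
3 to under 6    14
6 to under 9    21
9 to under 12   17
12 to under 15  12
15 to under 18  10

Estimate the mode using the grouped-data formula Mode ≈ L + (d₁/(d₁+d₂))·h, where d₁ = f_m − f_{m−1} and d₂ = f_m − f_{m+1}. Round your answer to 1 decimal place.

Modal class: 6 to under 9 (highest frequency 21).
d₁ = 21 − 14 = 7, d₂ = 21 − 17 = 4
Mode ≈ 6 + (7/(7+4)) × 3 = 6 + 1.9091 = 7.9091

7.9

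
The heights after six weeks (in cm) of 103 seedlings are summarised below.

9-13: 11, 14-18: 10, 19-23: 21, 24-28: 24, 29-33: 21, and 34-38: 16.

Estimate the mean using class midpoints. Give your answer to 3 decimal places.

24.981

Midpoints: 11, 16, 21, 26, 31, 36
Σfm = 11×11 + 10×16 + 21×21 + 24×26 + 21×31 + 16×36 = 2573
n = Σf = 103
Mean = 2573 / 103 = 24.9806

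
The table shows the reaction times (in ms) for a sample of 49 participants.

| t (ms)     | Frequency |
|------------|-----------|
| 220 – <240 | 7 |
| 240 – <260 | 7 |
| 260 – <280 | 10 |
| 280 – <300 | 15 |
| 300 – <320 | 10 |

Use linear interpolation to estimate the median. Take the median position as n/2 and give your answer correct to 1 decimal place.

Cumulative frequencies: 7, 14, 24, 39, 49
n = 49; position = n/2 = 24.5.
This falls in the class 280 – <300: L = 280, F = 24, f = 15, h = 20.
Median ≈ 280 + ((24.5 − 24) / 15) × 20 = 280.6667

280.7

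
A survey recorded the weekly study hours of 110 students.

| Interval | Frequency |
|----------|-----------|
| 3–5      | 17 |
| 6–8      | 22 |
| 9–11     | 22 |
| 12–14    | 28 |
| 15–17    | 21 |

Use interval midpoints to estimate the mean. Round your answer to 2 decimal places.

Midpoints: 4, 7, 10, 13, 16
Σfm = 17×4 + 22×7 + 22×10 + 28×13 + 21×16 = 1142
n = Σf = 110
Mean = 1142 / 110 = 10.3818

10.38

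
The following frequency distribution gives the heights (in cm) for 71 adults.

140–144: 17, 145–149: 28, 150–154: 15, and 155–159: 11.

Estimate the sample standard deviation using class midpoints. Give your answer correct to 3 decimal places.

Midpoints: 142, 147, 152, 157
n = 71, Σfm = 10537, mean = 148.4085
Σfm² = 1565539
Σf(m − x̄)² = Σfm² − (Σfm)²/n = 1565539 − 10537²/71 = 1759.1549
Sample variance = 1759.1549 / 70 = 25.1308
Standard deviation = √25.1308 = 5.0131

5.013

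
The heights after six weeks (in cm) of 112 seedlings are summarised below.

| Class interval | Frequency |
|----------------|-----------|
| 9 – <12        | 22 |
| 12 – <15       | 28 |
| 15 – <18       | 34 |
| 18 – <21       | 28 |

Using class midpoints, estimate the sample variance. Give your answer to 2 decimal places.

Midpoints: 10.5, 13.5, 16.5, 19.5
n = 112, Σfm = 1716, mean = 15.3214
Σfm² = 27432
Σf(m − x̄)² = Σfm² − (Σfm)²/n = 27432 − 1716²/112 = 1140.4286
Sample variance = 1140.4286 / 111 = 10.2741

10.27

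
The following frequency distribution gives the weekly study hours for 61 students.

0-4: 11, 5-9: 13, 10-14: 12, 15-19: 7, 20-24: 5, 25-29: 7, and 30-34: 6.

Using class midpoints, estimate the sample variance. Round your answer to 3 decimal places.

96.270

Midpoints: 2, 7, 12, 17, 22, 27, 32
n = 61, Σfm = 867, mean = 14.2131
Σfm² = 18099
Σf(m − x̄)² = Σfm² − (Σfm)²/n = 18099 − 867²/61 = 5776.2295
Sample variance = 5776.2295 / 60 = 96.2705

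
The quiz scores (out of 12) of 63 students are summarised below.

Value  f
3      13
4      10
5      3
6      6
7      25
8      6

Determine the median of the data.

Cumulative frequencies: 13, 23, 26, 32, 57, 63
n = 63, so the median is the value in position (n+1)/2 = 32.
Position 32 falls at value 6.

6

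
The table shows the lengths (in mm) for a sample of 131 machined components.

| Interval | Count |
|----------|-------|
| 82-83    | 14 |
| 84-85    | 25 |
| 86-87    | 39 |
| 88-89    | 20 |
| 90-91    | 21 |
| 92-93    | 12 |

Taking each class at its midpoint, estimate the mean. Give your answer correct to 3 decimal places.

Midpoints: 82.5, 84.5, 86.5, 88.5, 90.5, 92.5
Σfm = 14×82.5 + 25×84.5 + 39×86.5 + 20×88.5 + 21×90.5 + 12×92.5 = 11421.5
n = Σf = 131
Mean = 11421.5 / 131 = 87.1870

87.187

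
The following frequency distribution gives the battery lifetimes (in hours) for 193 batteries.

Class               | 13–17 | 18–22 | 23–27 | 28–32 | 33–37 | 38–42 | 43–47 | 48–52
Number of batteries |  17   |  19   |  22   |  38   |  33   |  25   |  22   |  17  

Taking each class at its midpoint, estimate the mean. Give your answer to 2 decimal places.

Midpoints: 15, 20, 25, 30, 35, 40, 45, 50
Σfm = 17×15 + 19×20 + 22×25 + 38×30 + 33×35 + 25×40 + 22×45 + 17×50 = 6320
n = Σf = 193
Mean = 6320 / 193 = 32.7461

32.75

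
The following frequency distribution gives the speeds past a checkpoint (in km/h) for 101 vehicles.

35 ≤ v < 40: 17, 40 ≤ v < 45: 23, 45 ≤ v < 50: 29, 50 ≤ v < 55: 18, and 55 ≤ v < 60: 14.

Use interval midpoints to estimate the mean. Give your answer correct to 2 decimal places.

46.96

Midpoints: 37.5, 42.5, 47.5, 52.5, 57.5
Σfm = 17×37.5 + 23×42.5 + 29×47.5 + 18×52.5 + 14×57.5 = 4742.5
n = Σf = 101
Mean = 4742.5 / 101 = 46.9554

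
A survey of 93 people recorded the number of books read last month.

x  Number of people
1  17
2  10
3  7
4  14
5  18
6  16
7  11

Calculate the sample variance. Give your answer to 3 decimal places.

4.138

Values: 1, 2, 3, 4, 5, 6, 7
n = 93, Σfx = 377, mean = 4.0538
Σfx² = 1909
Σf(x − x̄)² = Σfx² − (Σfx)²/n = 1909 − 377²/93 = 380.7312
Sample variance = 380.7312 / 92 = 4.1384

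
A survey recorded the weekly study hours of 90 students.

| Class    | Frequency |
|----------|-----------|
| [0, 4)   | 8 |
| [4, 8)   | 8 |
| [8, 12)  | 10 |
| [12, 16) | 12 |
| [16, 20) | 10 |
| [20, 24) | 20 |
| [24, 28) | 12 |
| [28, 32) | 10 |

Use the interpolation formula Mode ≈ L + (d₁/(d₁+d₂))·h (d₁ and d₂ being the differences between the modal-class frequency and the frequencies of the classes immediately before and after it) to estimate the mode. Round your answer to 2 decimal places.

22.22

Modal class: [20, 24) (highest frequency 20).
d₁ = 20 − 10 = 10, d₂ = 20 − 12 = 8
Mode ≈ 20 + (10/(10+8)) × 4 = 20 + 2.2222 = 22.2222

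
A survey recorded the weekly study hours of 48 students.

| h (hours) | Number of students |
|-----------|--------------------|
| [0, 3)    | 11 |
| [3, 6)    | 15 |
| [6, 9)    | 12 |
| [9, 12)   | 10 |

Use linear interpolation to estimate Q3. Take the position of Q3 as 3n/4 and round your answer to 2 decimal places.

8.50

Cumulative frequencies: 11, 26, 38, 48
n = 48; position = 3n/4 = 36.
This falls in the class [6, 9): L = 6, F = 26, f = 12, h = 3.
Upper quartile ≈ 6 + ((36 − 26) / 12) × 3 = 8.5000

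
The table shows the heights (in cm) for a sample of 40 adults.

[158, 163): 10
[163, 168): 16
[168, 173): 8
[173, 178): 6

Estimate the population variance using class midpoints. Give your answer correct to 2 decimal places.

Midpoints: 160.5, 165.5, 170.5, 175.5
n = 40, Σfm = 6670, mean = 166.7500
Σfm² = 1113210
Σf(m − x̄)² = Σfm² − (Σfm)²/n = 1113210 − 6670²/40 = 987.5000
Population variance = 987.5000 / 40 = 24.6875

24.69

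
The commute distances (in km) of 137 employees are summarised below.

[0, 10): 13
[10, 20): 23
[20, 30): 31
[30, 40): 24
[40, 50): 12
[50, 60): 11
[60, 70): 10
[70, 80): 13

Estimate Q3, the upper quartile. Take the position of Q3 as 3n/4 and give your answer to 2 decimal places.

Cumulative frequencies: 13, 36, 67, 91, 103, 114, 124, 137
n = 137; position = 3n/4 = 102.75.
This falls in the class [40, 50): L = 40, F = 91, f = 12, h = 10.
Upper quartile ≈ 40 + ((102.75 − 91) / 12) × 10 = 49.7917

49.79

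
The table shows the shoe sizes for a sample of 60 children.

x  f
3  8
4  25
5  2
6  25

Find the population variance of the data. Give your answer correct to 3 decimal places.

1.296

Values: 3, 4, 5, 6
n = 60, Σfx = 284, mean = 4.7333
Σfx² = 1422
Σf(x − x̄)² = Σfx² − (Σfx)²/n = 1422 − 284²/60 = 77.7333
Population variance = 77.7333 / 60 = 1.2956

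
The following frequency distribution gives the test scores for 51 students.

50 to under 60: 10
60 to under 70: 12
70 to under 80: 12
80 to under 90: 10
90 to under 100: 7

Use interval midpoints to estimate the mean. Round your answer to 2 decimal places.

Midpoints: 55, 65, 75, 85, 95
Σfm = 10×55 + 12×65 + 12×75 + 10×85 + 7×95 = 3745
n = Σf = 51
Mean = 3745 / 51 = 73.4314

73.43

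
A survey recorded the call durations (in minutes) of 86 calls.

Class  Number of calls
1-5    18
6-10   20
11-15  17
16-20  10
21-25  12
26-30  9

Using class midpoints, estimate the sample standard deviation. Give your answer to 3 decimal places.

8.237

Midpoints: 3, 8, 13, 18, 23, 28
n = 86, Σfm = 1143, mean = 13.2907
Σfm² = 20959
Σf(m − x̄)² = Σfm² − (Σfm)²/n = 20959 − 1143²/86 = 5767.7326
Sample variance = 5767.7326 / 85 = 67.8557
Standard deviation = √67.8557 = 8.2375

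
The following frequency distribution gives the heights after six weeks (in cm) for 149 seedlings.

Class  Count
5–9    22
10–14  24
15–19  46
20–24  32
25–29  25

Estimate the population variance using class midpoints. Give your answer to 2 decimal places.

40.72

Midpoints: 7, 12, 17, 22, 27
n = 149, Σfm = 2603, mean = 17.4698
Σfm² = 51541
Σf(m − x̄)² = Σfm² − (Σfm)²/n = 51541 − 2603²/149 = 6067.1141
Population variance = 6067.1141 / 149 = 40.7189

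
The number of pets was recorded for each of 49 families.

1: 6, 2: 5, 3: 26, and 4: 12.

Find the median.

3

Cumulative frequencies: 6, 11, 37, 49
n = 49, so the median is the value in position (n+1)/2 = 25.
Position 25 falls at value 3.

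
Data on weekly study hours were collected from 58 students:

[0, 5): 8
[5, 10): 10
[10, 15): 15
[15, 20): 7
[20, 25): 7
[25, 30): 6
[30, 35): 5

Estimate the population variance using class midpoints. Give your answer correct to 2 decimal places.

82.86

Midpoints: 2.5, 7.5, 12.5, 17.5, 22.5, 27.5, 32.5
n = 58, Σfm = 890, mean = 15.3448
Σfm² = 18462.5
Σf(m − x̄)² = Σfm² − (Σfm)²/n = 18462.5 − 890²/58 = 4805.6034
Population variance = 4805.6034 / 58 = 82.8552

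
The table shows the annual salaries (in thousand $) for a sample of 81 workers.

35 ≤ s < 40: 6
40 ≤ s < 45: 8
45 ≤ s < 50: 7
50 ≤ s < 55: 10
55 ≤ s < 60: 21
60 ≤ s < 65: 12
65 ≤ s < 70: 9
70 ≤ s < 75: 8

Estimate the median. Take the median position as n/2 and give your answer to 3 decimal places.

Cumulative frequencies: 6, 14, 21, 31, 52, 64, 73, 81
n = 81; position = n/2 = 40.5.
This falls in the class 55 ≤ s < 60: L = 55, F = 31, f = 21, h = 5.
Median ≈ 55 + ((40.5 − 31) / 21) × 5 = 57.2619

57.262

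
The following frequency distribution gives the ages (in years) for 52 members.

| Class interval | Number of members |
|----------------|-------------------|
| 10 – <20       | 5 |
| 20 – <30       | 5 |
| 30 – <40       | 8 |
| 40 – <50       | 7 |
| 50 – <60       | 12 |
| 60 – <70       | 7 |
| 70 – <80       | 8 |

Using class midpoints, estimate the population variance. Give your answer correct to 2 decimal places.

Midpoints: 15, 25, 35, 45, 55, 65, 75
n = 52, Σfm = 2510, mean = 48.2692
Σfm² = 139100
Σf(m − x̄)² = Σfm² − (Σfm)²/n = 139100 − 2510²/52 = 17944.2308
Population variance = 17944.2308 / 52 = 345.0814

345.08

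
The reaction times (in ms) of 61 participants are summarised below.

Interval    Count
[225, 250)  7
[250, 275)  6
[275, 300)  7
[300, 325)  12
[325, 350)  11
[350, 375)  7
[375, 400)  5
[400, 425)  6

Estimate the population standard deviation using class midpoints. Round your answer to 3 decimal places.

52.064

Midpoints: 237.5, 262.5, 287.5, 312.5, 337.5, 362.5, 387.5, 412.5
n = 61, Σfm = 19662.5, mean = 322.3361
Σfm² = 6503281.25
Σf(m − x̄)² = Σfm² − (Σfm)²/n = 6503281.25 − 19662.5²/61 = 165348.3607
Population variance = 165348.3607 / 61 = 2710.6289
Standard deviation = √2710.6289 = 52.0637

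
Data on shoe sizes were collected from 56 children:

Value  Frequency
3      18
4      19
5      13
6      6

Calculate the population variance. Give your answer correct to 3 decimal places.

Values: 3, 4, 5, 6
n = 56, Σfx = 231, mean = 4.1250
Σfx² = 1007
Σf(x − x̄)² = Σfx² − (Σfx)²/n = 1007 − 231²/56 = 54.1250
Population variance = 54.1250 / 56 = 0.9665

0.967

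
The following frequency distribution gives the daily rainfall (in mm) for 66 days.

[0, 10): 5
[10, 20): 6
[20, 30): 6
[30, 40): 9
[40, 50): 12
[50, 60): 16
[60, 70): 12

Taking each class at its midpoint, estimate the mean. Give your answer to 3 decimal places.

Midpoints: 5, 15, 25, 35, 45, 55, 65
Σfm = 5×5 + 6×15 + 6×25 + 9×35 + 12×45 + 16×55 + 12×65 = 2780
n = Σf = 66
Mean = 2780 / 66 = 42.1212

42.121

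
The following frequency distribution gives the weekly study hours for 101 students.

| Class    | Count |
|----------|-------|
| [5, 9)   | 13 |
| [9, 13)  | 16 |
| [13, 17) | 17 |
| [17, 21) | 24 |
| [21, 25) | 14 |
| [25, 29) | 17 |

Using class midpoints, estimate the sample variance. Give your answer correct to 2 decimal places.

Midpoints: 7, 11, 15, 19, 23, 27
n = 101, Σfm = 1759, mean = 17.4158
Σfm² = 34861
Σf(m − x̄)² = Σfm² − (Σfm)²/n = 34861 − 1759²/101 = 4226.5347
Sample variance = 4226.5347 / 100 = 42.2653

42.27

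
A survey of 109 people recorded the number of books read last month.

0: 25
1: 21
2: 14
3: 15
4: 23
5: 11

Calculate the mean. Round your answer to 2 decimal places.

2.21

Values: 0, 1, 2, 3, 4, 5
Σfx = 25×0 + 21×1 + 14×2 + 15×3 + 23×4 + 11×5 = 241
n = Σf = 109
Mean = 241 / 109 = 2.2110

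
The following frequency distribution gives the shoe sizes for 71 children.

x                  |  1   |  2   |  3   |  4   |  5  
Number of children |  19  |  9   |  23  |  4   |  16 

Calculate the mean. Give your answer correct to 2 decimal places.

2.85

Values: 1, 2, 3, 4, 5
Σfx = 19×1 + 9×2 + 23×3 + 4×4 + 16×5 = 202
n = Σf = 71
Mean = 202 / 71 = 2.8451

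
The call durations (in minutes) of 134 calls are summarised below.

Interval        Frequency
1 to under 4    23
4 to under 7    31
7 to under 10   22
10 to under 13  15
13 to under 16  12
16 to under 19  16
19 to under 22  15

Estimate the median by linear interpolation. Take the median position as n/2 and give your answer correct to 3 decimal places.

8.773

Cumulative frequencies: 23, 54, 76, 91, 103, 119, 134
n = 134; position = n/2 = 67.
This falls in the class 7 to under 10: L = 7, F = 54, f = 22, h = 3.
Median ≈ 7 + ((67 − 54) / 22) × 3 = 8.7727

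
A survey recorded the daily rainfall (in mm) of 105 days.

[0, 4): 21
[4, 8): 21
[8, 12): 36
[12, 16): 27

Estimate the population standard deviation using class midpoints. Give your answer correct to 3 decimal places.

4.270

Midpoints: 2, 6, 10, 14
n = 105, Σfm = 906, mean = 8.6286
Σfm² = 9732
Σf(m − x̄)² = Σfm² − (Σfm)²/n = 9732 − 906²/105 = 1914.5143
Population variance = 1914.5143 / 105 = 18.2335
Standard deviation = √18.2335 = 4.2701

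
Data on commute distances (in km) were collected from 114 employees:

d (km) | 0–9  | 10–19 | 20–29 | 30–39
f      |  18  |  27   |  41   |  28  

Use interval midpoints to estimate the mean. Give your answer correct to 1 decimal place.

21.4

Midpoints: 4.5, 14.5, 24.5, 34.5
Σfm = 18×4.5 + 27×14.5 + 41×24.5 + 28×34.5 = 2443
n = Σf = 114
Mean = 2443 / 114 = 21.4298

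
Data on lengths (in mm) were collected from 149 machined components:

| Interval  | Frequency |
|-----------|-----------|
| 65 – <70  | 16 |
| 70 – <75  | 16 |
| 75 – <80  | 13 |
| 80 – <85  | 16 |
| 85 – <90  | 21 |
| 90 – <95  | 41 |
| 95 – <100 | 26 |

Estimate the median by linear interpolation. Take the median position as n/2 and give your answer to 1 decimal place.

88.2

Cumulative frequencies: 16, 32, 45, 61, 82, 123, 149
n = 149; position = n/2 = 74.5.
This falls in the class 85 – <90: L = 85, F = 61, f = 21, h = 5.
Median ≈ 85 + ((74.5 − 61) / 21) × 5 = 88.2143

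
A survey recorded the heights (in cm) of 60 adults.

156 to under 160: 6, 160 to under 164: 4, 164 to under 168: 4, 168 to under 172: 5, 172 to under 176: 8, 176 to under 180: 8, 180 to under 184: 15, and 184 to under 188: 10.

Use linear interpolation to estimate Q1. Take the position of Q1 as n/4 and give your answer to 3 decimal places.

Cumulative frequencies: 6, 10, 14, 19, 27, 35, 50, 60
n = 60; position = n/4 = 15.
This falls in the class 168 to under 172: L = 168, F = 14, f = 5, h = 4.
Lower quartile ≈ 168 + ((15 − 14) / 5) × 4 = 168.8000

168.800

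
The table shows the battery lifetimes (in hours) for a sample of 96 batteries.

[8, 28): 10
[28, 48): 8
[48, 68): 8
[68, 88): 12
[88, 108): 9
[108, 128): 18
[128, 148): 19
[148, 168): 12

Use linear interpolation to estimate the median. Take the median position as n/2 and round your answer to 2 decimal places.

109.11

Cumulative frequencies: 10, 18, 26, 38, 47, 65, 84, 96
n = 96; position = n/2 = 48.
This falls in the class [108, 128): L = 108, F = 47, f = 18, h = 20.
Median ≈ 108 + ((48 − 47) / 18) × 20 = 109.1111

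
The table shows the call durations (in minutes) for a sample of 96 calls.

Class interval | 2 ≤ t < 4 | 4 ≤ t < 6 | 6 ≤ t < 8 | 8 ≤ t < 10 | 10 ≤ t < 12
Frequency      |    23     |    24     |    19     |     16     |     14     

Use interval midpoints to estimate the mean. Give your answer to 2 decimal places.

Midpoints: 3, 5, 7, 9, 11
Σfm = 23×3 + 24×5 + 19×7 + 16×9 + 14×11 = 620
n = Σf = 96
Mean = 620 / 96 = 6.4583

6.46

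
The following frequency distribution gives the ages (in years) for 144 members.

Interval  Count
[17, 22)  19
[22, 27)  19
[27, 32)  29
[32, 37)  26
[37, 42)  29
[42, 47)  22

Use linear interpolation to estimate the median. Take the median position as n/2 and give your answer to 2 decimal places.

32.96

Cumulative frequencies: 19, 38, 67, 93, 122, 144
n = 144; position = n/2 = 72.
This falls in the class [32, 37): L = 32, F = 67, f = 26, h = 5.
Median ≈ 32 + ((72 − 67) / 26) × 5 = 32.9615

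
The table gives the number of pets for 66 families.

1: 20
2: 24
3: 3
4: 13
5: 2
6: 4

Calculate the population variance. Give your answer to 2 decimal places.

Values: 1, 2, 3, 4, 5, 6
n = 66, Σfx = 163, mean = 2.4697
Σfx² = 545
Σf(x − x̄)² = Σfx² − (Σfx)²/n = 545 − 163²/66 = 142.4394
Population variance = 142.4394 / 66 = 2.1582

2.16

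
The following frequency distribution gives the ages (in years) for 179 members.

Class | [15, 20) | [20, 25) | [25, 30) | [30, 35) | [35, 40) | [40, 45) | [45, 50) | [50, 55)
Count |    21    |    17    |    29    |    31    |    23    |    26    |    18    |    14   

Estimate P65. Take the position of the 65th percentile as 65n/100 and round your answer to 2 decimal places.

Cumulative frequencies: 21, 38, 67, 98, 121, 147, 165, 179
n = 179; position = 65n/100 = 116.35.
This falls in the class [35, 40): L = 35, F = 98, f = 23, h = 5.
65th percentile ≈ 35 + ((116.35 − 98) / 23) × 5 = 38.9891

38.99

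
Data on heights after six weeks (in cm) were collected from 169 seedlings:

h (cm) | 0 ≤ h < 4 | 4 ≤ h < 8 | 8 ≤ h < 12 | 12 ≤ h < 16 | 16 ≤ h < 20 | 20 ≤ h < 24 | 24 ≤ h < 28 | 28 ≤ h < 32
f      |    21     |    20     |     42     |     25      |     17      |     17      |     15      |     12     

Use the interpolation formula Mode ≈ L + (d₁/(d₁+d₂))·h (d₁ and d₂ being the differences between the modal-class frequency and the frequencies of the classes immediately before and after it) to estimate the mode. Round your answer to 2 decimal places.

10.26

Modal class: 8 ≤ h < 12 (highest frequency 42).
d₁ = 42 − 20 = 22, d₂ = 42 − 25 = 17
Mode ≈ 8 + (22/(22+17)) × 4 = 8 + 2.2564 = 10.2564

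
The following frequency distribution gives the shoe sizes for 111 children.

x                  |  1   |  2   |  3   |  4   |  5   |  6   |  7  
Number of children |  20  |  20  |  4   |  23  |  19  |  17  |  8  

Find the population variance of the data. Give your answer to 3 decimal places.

3.752

Values: 1, 2, 3, 4, 5, 6, 7
n = 111, Σfx = 417, mean = 3.7568
Σfx² = 1983
Σf(x − x̄)² = Σfx² − (Σfx)²/n = 1983 − 417²/111 = 416.4324
Population variance = 416.4324 / 111 = 3.7516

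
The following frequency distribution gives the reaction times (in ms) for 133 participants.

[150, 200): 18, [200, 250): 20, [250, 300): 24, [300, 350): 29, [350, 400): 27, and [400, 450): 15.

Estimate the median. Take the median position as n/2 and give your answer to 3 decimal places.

Cumulative frequencies: 18, 38, 62, 91, 118, 133
n = 133; position = n/2 = 66.5.
This falls in the class [300, 350): L = 300, F = 62, f = 29, h = 50.
Median ≈ 300 + ((66.5 − 62) / 29) × 50 = 307.7586

307.759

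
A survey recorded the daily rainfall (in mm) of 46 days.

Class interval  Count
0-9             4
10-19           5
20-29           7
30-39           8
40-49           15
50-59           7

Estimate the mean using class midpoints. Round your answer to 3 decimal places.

34.500

Midpoints: 4.5, 14.5, 24.5, 34.5, 44.5, 54.5
Σfm = 4×4.5 + 5×14.5 + 7×24.5 + 8×34.5 + 15×44.5 + 7×54.5 = 1587
n = Σf = 46
Mean = 1587 / 46 = 34.5000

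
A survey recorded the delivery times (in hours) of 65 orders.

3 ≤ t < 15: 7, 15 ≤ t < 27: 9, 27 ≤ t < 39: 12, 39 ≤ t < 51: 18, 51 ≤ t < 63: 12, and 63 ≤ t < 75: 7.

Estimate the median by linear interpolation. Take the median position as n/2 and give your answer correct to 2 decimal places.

42.00

Cumulative frequencies: 7, 16, 28, 46, 58, 65
n = 65; position = n/2 = 32.5.
This falls in the class 39 ≤ t < 51: L = 39, F = 28, f = 18, h = 12.
Median ≈ 39 + ((32.5 − 28) / 18) × 12 = 42.0000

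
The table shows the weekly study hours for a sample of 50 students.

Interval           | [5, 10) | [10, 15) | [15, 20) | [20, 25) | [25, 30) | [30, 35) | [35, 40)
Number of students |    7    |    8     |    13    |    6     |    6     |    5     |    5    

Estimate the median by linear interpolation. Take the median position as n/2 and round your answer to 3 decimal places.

Cumulative frequencies: 7, 15, 28, 34, 40, 45, 50
n = 50; position = n/2 = 25.
This falls in the class [15, 20): L = 15, F = 15, f = 13, h = 5.
Median ≈ 15 + ((25 − 15) / 13) × 5 = 18.8462

18.846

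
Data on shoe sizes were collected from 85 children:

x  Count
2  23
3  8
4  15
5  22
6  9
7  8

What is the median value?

4

Cumulative frequencies: 23, 31, 46, 68, 77, 85
n = 85, so the median is the value in position (n+1)/2 = 43.
Position 43 falls at value 4.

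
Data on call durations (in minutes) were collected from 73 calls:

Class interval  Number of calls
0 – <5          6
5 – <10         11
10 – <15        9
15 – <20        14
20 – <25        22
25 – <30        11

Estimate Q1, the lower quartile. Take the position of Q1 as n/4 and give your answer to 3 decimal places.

Cumulative frequencies: 6, 17, 26, 40, 62, 73
n = 73; position = n/4 = 18.25.
This falls in the class 10 – <15: L = 10, F = 17, f = 9, h = 5.
Lower quartile ≈ 10 + ((18.25 − 17) / 9) × 5 = 10.6944

10.694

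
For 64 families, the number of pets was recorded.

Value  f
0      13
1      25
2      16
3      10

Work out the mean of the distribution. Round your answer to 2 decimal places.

1.36

Values: 0, 1, 2, 3
Σfx = 13×0 + 25×1 + 16×2 + 10×3 = 87
n = Σf = 64
Mean = 87 / 64 = 1.3594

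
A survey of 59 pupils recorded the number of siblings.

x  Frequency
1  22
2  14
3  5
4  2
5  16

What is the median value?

2

Cumulative frequencies: 22, 36, 41, 43, 59
n = 59, so the median is the value in position (n+1)/2 = 30.
Position 30 falls at value 2.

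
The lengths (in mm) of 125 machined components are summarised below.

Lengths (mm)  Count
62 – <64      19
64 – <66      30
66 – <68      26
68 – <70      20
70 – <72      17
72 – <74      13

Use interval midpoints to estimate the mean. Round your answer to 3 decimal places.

Midpoints: 63, 65, 67, 69, 71, 73
Σfm = 19×63 + 30×65 + 26×67 + 20×69 + 17×71 + 13×73 = 8425
n = Σf = 125
Mean = 8425 / 125 = 67.4000

67.400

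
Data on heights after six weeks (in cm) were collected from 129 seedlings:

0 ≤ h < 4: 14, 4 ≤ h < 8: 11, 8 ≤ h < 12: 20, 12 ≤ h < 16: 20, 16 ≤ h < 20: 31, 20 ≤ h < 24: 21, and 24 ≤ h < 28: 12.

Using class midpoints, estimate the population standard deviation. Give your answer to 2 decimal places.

7.12

Midpoints: 2, 6, 10, 14, 18, 22, 26
n = 129, Σfm = 1906, mean = 14.7752
Σfm² = 34692
Σf(m − x̄)² = Σfm² − (Σfm)²/n = 34692 − 1906²/129 = 6530.4806
Population variance = 6530.4806 / 129 = 50.6239
Standard deviation = √50.6239 = 7.1150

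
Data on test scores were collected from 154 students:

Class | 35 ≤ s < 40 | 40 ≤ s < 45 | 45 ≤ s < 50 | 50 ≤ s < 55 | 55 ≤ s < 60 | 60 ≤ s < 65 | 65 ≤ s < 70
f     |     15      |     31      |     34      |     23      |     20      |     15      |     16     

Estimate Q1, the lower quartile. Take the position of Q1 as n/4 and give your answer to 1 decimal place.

Cumulative frequencies: 15, 46, 80, 103, 123, 138, 154
n = 154; position = n/4 = 38.5.
This falls in the class 40 ≤ s < 45: L = 40, F = 15, f = 31, h = 5.
Lower quartile ≈ 40 + ((38.5 − 15) / 31) × 5 = 43.7903

43.8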